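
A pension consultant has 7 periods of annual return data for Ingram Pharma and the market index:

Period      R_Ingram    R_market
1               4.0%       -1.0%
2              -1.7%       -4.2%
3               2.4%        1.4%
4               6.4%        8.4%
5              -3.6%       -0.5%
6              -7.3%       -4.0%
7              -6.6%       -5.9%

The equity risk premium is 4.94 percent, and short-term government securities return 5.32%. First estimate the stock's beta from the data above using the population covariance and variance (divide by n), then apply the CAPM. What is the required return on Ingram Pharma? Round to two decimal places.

Mean R_i = (4.0 − 1.7 + 2.4 + 6.4 − 3.6 − 7.3 − 6.6) / 7 = -0.9143%
Mean R_m = (-1.0 − 4.2 + 1.4 + 8.4 − 0.5 − 4.0 − 5.9) / 7 = -0.8286%
Σ(R_i − R̄_i)(R_m − R̄_m) = 124.8971  ⇒  Cov = 124.8971 / 7 = 17.8424
Σ(R_m − R̄_m)² = 137.4143  ⇒  Var(R_m) = 137.4143 / 7 = 19.6306
β = Cov / Var(R_m) = 17.8424 / 19.6306 = 0.9089
E(R) = R_f + β × MRP = 5.32% + 0.9089 × 4.94% = 9.81%

9.81%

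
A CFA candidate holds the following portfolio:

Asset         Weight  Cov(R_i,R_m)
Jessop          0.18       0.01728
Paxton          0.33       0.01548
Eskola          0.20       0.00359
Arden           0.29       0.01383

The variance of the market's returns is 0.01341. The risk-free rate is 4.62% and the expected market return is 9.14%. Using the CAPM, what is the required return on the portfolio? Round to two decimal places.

β_Jessop = 0.01728 / 0.01341 = 1.2886
β_Paxton = 0.01548 / 0.01341 = 1.1544
β_Eskola = 0.00359 / 0.01341 = 0.2677
β_Arden = 0.01383 / 0.01341 = 1.0313
β_P = Σ w_i β_i = 0.18×1.2886 + 0.33×1.1544 + 0.20×0.2677 + 0.29×1.0313 = 0.9655
MRP = 9.14% − 4.62% = 4.52%
E(R_P) = R_f + β_P × MRP = 4.62% + 0.9655 × 4.52% = 8.98%

8.98%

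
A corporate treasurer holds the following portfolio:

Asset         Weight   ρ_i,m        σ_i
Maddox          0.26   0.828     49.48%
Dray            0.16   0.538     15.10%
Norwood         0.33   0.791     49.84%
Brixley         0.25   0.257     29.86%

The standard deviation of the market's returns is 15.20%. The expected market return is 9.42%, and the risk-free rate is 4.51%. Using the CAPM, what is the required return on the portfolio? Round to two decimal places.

13.19%

β_Maddox = 0.828 × 49.48% / 15.20% = 2.6954
β_Dray = 0.538 × 15.10% / 15.20% = 0.5345
β_Norwood = 0.791 × 49.84% / 15.20% = 2.5936
β_Brixley = 0.257 × 29.86% / 15.20% = 0.5049
β_P = Σ w_i β_i = 0.26×2.6954 + 0.16×0.5345 + 0.33×2.5936 + 0.25×0.5049 = 1.7684
MRP = 9.42% − 4.51% = 4.91%
E(R_P) = R_f + β_P × MRP = 4.51% + 1.7684 × 4.91% = 13.19%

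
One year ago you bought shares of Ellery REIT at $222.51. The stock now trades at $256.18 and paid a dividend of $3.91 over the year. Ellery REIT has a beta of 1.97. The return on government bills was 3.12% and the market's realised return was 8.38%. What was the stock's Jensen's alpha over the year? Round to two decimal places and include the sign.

+3.41%

Realised HPR = (P1 + D1 − P0) / P0 = (256.18 + 3.91 − 222.51) / 222.51 = 37.58 / 222.51 = 16.8891%
MRP = 8.38% − 3.12% = 5.26%
CAPM required = R_f + β·MRP = 3.12% + 1.97 × 5.26% = 13.4822%
α = realised − required = 16.8891% − 13.4822% = +3.41%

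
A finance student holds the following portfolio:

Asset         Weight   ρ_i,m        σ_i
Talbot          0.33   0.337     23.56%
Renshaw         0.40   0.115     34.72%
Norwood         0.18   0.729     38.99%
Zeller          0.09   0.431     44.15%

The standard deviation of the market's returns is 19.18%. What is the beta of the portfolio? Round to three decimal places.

0.576

β_Talbot = 0.337 × 23.56% / 19.18% = 0.4140
β_Renshaw = 0.115 × 34.72% / 19.18% = 0.2082
β_Norwood = 0.729 × 38.99% / 19.18% = 1.4819
β_Zeller = 0.431 × 44.15% / 19.18% = 0.9921
β_P = Σ w_i β_i = 0.33×0.4140 + 0.40×0.2082 + 0.18×1.4819 + 0.09×0.9921 = 0.5759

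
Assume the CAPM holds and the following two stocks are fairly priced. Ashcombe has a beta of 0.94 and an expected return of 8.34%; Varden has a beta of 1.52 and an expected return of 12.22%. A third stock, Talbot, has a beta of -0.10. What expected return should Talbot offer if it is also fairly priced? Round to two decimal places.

MRP (SML slope) = (12.22% − 8.34%) / (1.52 − 0.94) = 3.88% / 0.58 = 6.6897%
R_f (intercept) = 8.34% − 0.94 × 6.6897% = 2.0517%
E(R_Talbot) = R_f + β × MRP = 2.0517% + -0.10 × 6.6897% = 1.38%

1.38%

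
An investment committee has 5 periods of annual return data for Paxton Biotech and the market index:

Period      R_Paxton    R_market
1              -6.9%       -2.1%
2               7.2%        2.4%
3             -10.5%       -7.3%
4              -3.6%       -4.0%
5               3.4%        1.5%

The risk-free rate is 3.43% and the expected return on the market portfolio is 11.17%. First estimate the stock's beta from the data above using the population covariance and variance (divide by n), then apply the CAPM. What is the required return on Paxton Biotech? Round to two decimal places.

Mean R_i = (-6.9 + 7.2 − 10.5 − 3.6 + 3.4) / 5 = -2.0800%
Mean R_m = (-2.1 + 2.4 − 7.3 − 4.0 + 1.5) / 5 = -1.9000%
Σ(R_i − R̄_i)(R_m − R̄_m) = 108.1600  ⇒  Cov = 108.1600 / 5 = 21.6320
Σ(R_m − R̄_m)² = 63.6600  ⇒  Var(R_m) = 63.6600 / 5 = 12.7320
β = Cov / Var(R_m) = 21.6320 / 12.7320 = 1.6990
MRP = 11.17% − 3.43% = 7.74%
E(R) = R_f + β × MRP = 3.43% + 1.6990 × 7.74% = 16.58%

16.58%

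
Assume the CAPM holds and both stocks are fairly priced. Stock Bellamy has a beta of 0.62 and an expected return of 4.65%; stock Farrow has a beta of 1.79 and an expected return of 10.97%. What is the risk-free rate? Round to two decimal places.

1.30%

Both satisfy E(R) = R_f + β·MRP, so the slope of the SML is
MRP = (10.97% − 4.65%) / (1.79 − 0.62) = 6.32% / 1.17 = 5.4017%
R_f = E(R_Bellamy) − β_Bellamy·MRP = 4.65% − 0.62 × 5.4017% = 1.3009%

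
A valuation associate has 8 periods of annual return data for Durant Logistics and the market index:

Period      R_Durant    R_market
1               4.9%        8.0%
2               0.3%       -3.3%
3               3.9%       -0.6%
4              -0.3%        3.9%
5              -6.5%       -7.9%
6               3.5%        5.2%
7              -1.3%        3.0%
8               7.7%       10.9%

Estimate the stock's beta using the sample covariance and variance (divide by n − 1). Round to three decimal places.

Mean R_i = (4.9 + 0.3 + 3.9 − 0.3 − 6.5 + 3.5 − 1.3 + 7.7) / 8 = 1.5250%
Mean R_m = (8.0 − 3.3 − 0.6 + 3.9 − 7.9 + 5.2 + 3.0 + 10.9) / 8 = 2.4000%
Σ(R_i − R̄_i)(R_m − R̄_m) = 155.0000  ⇒  Cov = 155.0000 / 7 = 22.1429
Σ(R_m − R̄_m)² = 261.6400  ⇒  Var(R_m) = 261.6400 / 7 = 37.3771
β = Cov / Var(R_m) = 22.1429 / 37.3771 = 0.5924

0.592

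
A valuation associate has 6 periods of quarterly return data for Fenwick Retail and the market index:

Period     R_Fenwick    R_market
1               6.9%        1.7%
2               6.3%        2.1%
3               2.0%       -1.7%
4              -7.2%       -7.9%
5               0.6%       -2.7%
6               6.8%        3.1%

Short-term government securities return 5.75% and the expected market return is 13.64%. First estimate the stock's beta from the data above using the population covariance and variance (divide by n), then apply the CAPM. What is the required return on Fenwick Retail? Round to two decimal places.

Mean R_i = (6.9 + 6.3 + 2.0 − 7.2 + 0.6 + 6.8) / 6 = 2.5667%
Mean R_m = (1.7 + 2.1 − 1.7 − 7.9 − 2.7 + 3.1) / 6 = -0.9000%
Σ(R_i − R̄_i)(R_m − R̄_m) = 111.7600  ⇒  Cov = 111.7600 / 6 = 18.6267
Σ(R_m − R̄_m)² = 84.6400  ⇒  Var(R_m) = 84.6400 / 6 = 14.1067
β = Cov / Var(R_m) = 18.6267 / 14.1067 = 1.3204
MRP = 13.64% − 5.75% = 7.89%
E(R) = R_f + β × MRP = 5.75% + 1.3204 × 7.89% = 16.17%

16.17%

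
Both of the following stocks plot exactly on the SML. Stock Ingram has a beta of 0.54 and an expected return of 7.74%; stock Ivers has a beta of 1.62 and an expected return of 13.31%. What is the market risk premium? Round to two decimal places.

5.16%

Both satisfy E(R) = R_f + β·MRP, so the slope of the SML is
MRP = (13.31% − 7.74%) / (1.62 − 0.54) = 5.57% / 1.08 = 5.1574%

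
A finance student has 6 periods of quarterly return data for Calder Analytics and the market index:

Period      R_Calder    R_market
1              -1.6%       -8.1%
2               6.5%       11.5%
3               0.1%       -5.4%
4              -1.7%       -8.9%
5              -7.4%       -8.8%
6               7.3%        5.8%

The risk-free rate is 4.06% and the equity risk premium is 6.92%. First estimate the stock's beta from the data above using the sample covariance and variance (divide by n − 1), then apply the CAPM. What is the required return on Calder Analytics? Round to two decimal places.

7.96%

Mean R_i = (-1.6 + 6.5 + 0.1 − 1.7 − 7.4 + 7.3) / 6 = 0.5333%
Mean R_m = (-8.1 + 11.5 − 5.4 − 8.9 − 8.8 + 5.8) / 6 = -2.3167%
Σ(R_i − R̄_i)(R_m − R̄_m) = 217.1733  ⇒  Cov = 217.1733 / 5 = 43.4347
Σ(R_m − R̄_m)² = 385.1083  ⇒  Var(R_m) = 385.1083 / 5 = 77.0217
β = Cov / Var(R_m) = 43.4347 / 77.0217 = 0.5639
E(R) = R_f + β × MRP = 4.06% + 0.5639 × 6.92% = 7.96%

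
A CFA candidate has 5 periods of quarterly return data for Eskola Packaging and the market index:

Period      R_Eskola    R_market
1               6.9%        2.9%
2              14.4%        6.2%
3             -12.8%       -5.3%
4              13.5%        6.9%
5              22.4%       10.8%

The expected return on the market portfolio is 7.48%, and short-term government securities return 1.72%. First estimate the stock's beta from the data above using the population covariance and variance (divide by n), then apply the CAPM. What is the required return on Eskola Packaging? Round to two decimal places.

14.33%

Mean R_i = (6.9 + 14.4 − 12.8 + 13.5 + 22.4) / 5 = 8.8800%
Mean R_m = (2.9 + 6.2 − 5.3 + 6.9 + 10.8) / 5 = 4.3000%
Σ(R_i − R̄_i)(R_m − R̄_m) = 321.2800  ⇒  Cov = 321.2800 / 5 = 64.2560
Σ(R_m − R̄_m)² = 146.7400  ⇒  Var(R_m) = 146.7400 / 5 = 29.3480
β = Cov / Var(R_m) = 64.2560 / 29.3480 = 2.1895
MRP = 7.48% − 1.72% = 5.76%
E(R) = R_f + β × MRP = 1.72% + 2.1895 × 5.76% = 14.33%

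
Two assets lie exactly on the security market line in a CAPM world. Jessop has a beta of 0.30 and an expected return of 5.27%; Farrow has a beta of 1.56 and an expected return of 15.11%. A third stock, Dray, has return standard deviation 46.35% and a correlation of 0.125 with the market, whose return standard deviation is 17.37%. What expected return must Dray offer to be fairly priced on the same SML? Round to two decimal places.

5.53%

MRP = (15.11% − 5.27%) / (1.56 − 0.30) = 7.8095%
R_f = 5.27% − 0.30 × 7.8095% = 2.9272%
β_Dray = ρ·σ_i/σ_m = 0.125 × 46.35 / 17.37 = 0.3335
E(R_Dray) = R_f + β × MRP = 2.9272% + 0.3335 × 7.8095% = 5.53%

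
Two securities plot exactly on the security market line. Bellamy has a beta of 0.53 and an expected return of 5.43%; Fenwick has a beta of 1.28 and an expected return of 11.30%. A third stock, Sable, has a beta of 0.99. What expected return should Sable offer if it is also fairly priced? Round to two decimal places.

MRP (SML slope) = (11.30% − 5.43%) / (1.28 − 0.53) = 5.87% / 0.75 = 7.8267%
R_f (intercept) = 5.43% − 0.53 × 7.8267% = 1.2818%
E(R_Sable) = R_f + β × MRP = 1.2818% + 0.99 × 7.8267% = 9.03%

9.03%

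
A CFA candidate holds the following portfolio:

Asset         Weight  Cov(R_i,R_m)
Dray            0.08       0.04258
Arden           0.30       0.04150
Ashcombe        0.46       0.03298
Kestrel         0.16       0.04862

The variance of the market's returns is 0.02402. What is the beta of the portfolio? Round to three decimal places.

1.616

β_Dray = 0.04258 / 0.02402 = 1.7727
β_Arden = 0.04150 / 0.02402 = 1.7277
β_Ashcombe = 0.03298 / 0.02402 = 1.3730
β_Kestrel = 0.04862 / 0.02402 = 2.0241
β_P = Σ w_i β_i = 0.08×1.7727 + 0.30×1.7277 + 0.46×1.3730 + 0.16×2.0241 = 1.6156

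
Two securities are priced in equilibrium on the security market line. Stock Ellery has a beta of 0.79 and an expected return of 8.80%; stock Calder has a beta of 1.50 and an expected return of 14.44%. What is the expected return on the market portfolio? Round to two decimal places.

Both satisfy E(R) = R_f + β·MRP, so the slope of the SML is
MRP = (14.44% − 8.80%) / (1.50 − 0.79) = 5.64% / 0.71 = 7.9437%
R_f = E(R_Ellery) − β_Ellery·MRP = 8.80% − 0.79 × 7.9437% = 2.5245%
E(R_m) = R_f + MRP = 2.5245% + 7.9437% = 10.47%

10.47%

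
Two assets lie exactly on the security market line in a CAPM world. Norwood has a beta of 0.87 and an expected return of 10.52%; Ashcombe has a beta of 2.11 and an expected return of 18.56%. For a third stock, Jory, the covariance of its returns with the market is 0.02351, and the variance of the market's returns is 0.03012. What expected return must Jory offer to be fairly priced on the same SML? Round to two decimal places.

9.94%

MRP = (18.56% − 10.52%) / (2.11 − 0.87) = 6.4839%
R_f = 10.52% − 0.87 × 6.4839% = 4.8790%
β_Jory = Cov / Var(R_m) = 0.02351 / 0.03012 = 0.7805
E(R_Jory) = R_f + β × MRP = 4.8790% + 0.7805 × 6.4839% = 9.94%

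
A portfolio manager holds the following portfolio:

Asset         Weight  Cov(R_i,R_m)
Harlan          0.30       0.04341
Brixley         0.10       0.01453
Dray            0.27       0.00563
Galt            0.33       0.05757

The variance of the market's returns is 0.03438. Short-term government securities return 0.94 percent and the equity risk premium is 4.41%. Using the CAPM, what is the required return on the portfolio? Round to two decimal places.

β_Harlan = 0.04341 / 0.03438 = 1.2627
β_Brixley = 0.01453 / 0.03438 = 0.4226
β_Dray = 0.00563 / 0.03438 = 0.1638
β_Galt = 0.05757 / 0.03438 = 1.6745
β_P = Σ w_i β_i = 0.30×1.2627 + 0.10×0.4226 + 0.27×0.1638 + 0.33×1.6745 = 1.0179
E(R_P) = R_f + β_P × MRP = 0.94% + 1.0179 × 4.41% = 5.43%

5.43%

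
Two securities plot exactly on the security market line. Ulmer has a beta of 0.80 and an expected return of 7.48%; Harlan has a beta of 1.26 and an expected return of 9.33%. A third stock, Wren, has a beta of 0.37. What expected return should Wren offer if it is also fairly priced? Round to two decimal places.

MRP (SML slope) = (9.33% − 7.48%) / (1.26 − 0.80) = 1.85% / 0.46 = 4.0217%
R_f (intercept) = 7.48% − 0.80 × 4.0217% = 4.2626%
E(R_Wren) = R_f + β × MRP = 4.2626% + 0.37 × 4.0217% = 5.75%

5.75%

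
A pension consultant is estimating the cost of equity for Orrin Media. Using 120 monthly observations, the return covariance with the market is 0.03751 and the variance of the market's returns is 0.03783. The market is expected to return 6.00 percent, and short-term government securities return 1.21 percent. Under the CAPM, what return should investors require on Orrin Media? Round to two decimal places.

β = Cov(R_i, R_m) / Var(R_m) = 0.03751 / 0.03783 = 0.9915
MRP = 6.00% − 1.21% = 4.79%
E(R) = R_f + β × MRP = 1.21% + 0.9915 × 4.79% = 5.96%

5.96%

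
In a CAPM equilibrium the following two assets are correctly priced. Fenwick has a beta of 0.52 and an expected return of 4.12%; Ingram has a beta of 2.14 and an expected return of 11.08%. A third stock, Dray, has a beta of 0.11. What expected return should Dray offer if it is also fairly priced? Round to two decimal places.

MRP (SML slope) = (11.08% − 4.12%) / (2.14 − 0.52) = 6.96% / 1.62 = 4.2963%
R_f (intercept) = 4.12% − 0.52 × 4.2963% = 1.8859%
E(R_Dray) = R_f + β × MRP = 1.8859% + 0.11 × 4.2963% = 2.36%

2.36%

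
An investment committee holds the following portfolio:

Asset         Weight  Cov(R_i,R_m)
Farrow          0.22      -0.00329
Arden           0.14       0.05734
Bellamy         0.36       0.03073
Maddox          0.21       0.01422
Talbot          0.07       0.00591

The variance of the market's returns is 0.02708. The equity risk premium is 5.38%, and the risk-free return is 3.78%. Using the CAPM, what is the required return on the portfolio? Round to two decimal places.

β_Farrow = -0.00329 / 0.02708 = -0.1215
β_Arden = 0.05734 / 0.02708 = 2.1174
β_Bellamy = 0.03073 / 0.02708 = 1.1348
β_Maddox = 0.01422 / 0.02708 = 0.5251
β_Talbot = 0.00591 / 0.02708 = 0.2182
β_P = Σ w_i β_i = 0.22×-0.1215 + 0.14×2.1174 + 0.36×1.1348 + 0.21×0.5251 + 0.07×0.2182 = 0.8038
E(R_P) = R_f + β_P × MRP = 3.78% + 0.8038 × 5.38% = 8.10%

8.10%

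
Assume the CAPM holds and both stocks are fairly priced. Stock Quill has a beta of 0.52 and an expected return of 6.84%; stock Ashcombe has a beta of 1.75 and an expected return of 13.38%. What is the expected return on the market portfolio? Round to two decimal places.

9.39%

Both satisfy E(R) = R_f + β·MRP, so the slope of the SML is
MRP = (13.38% − 6.84%) / (1.75 − 0.52) = 6.54% / 1.23 = 5.3171%
R_f = E(R_Quill) − β_Quill·MRP = 6.84% − 0.52 × 5.3171% = 4.0751%
E(R_m) = R_f + MRP = 4.0751% + 5.3171% = 9.39%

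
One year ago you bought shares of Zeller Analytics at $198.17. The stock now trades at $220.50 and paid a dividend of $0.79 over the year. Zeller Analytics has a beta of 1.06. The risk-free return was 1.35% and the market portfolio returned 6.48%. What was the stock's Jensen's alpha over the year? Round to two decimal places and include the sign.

+4.88%

Realised HPR = (P1 + D1 − P0) / P0 = (220.50 + 0.79 − 198.17) / 198.17 = 23.12 / 198.17 = 11.6668%
MRP = 6.48% − 1.35% = 5.13%
CAPM required = R_f + β·MRP = 1.35% + 1.06 × 5.13% = 6.7878%
α = realised − required = 11.6668% − 6.7878% = +4.88%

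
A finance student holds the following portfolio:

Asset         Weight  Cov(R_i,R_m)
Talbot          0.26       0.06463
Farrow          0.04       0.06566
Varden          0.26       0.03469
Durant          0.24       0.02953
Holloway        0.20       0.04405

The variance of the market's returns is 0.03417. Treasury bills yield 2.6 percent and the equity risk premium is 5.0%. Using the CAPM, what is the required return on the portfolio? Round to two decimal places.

9.09%

β_Talbot = 0.06463 / 0.03417 = 1.8914
β_Farrow = 0.06566 / 0.03417 = 1.9216
β_Varden = 0.03469 / 0.03417 = 1.0152
β_Durant = 0.02953 / 0.03417 = 0.8642
β_Holloway = 0.04405 / 0.03417 = 1.2891
β_P = Σ w_i β_i = 0.26×1.8914 + 0.04×1.9216 + 0.26×1.0152 + 0.24×0.8642 + 0.20×1.2891 = 1.2978
E(R_P) = R_f + β_P × MRP = 2.6% + 1.2978 × 5.0% = 9.09%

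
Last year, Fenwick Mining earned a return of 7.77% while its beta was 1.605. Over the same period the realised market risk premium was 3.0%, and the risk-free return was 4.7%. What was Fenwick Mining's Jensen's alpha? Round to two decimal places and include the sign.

CAPM benchmark = R_f + β(R_m − R_f) = 4.7% + 1.605 × 3.0% = 9.5150%
α = actual − benchmark = 7.77% − 9.5150% = -1.75%

-1.75%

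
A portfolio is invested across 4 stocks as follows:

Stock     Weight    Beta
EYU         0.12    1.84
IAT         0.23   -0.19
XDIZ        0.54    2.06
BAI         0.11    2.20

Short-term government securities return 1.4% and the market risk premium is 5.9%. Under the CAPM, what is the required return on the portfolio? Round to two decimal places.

10.44%

β_P = Σ w_i β_i = 0.12×1.84 + 0.23×-0.19 + 0.54×2.06 + 0.11×2.20 = 1.5315
E(R_P) = R_f + β_P × MRP = 1.4% + 1.5315 × 5.9% = 10.44%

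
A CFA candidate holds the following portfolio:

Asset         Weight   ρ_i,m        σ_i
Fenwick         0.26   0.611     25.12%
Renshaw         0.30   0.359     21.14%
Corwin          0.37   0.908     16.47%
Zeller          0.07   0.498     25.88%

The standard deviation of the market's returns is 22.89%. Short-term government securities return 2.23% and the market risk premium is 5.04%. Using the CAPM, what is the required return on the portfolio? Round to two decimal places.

β_Fenwick = 0.611 × 25.12% / 22.89% = 0.6705
β_Renshaw = 0.359 × 21.14% / 22.89% = 0.3316
β_Corwin = 0.908 × 16.47% / 22.89% = 0.6533
β_Zeller = 0.498 × 25.88% / 22.89% = 0.5631
β_P = Σ w_i β_i = 0.26×0.6705 + 0.30×0.3316 + 0.37×0.6533 + 0.07×0.5631 = 0.5549
E(R_P) = R_f + β_P × MRP = 2.23% + 0.5549 × 5.04% = 5.03%

5.03%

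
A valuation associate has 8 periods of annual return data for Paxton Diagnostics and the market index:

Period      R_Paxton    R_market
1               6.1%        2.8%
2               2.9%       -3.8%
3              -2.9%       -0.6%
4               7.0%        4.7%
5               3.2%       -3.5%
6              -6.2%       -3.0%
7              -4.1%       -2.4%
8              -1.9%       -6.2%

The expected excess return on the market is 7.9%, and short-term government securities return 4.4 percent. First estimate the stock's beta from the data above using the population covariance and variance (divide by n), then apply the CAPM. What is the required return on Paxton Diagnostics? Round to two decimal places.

Mean R_i = (6.1 + 2.9 − 2.9 + 7.0 + 3.2 − 6.2 − 4.1 − 1.9) / 8 = 0.5125%
Mean R_m = (2.8 − 3.8 − 0.6 + 4.7 − 3.5 − 3.0 − 2.4 − 6.2) / 8 = -1.5000%
Σ(R_i − R̄_i)(R_m − R̄_m) = 75.8700  ⇒  Cov = 75.8700 / 8 = 9.4838
Σ(R_m − R̄_m)² = 92.1800  ⇒  Var(R_m) = 92.1800 / 8 = 11.5225
β = Cov / Var(R_m) = 9.4838 / 11.5225 = 0.8231
E(R) = R_f + β × MRP = 4.4% + 0.8231 × 7.9% = 10.90%

10.90%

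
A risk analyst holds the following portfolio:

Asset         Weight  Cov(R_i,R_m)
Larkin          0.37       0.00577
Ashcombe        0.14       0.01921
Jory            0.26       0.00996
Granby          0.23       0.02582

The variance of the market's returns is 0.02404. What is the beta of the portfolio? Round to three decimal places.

β_Larkin = 0.00577 / 0.02404 = 0.2400
β_Ashcombe = 0.01921 / 0.02404 = 0.7991
β_Jory = 0.00996 / 0.02404 = 0.4143
β_Granby = 0.02582 / 0.02404 = 1.0740
β_P = Σ w_i β_i = 0.37×0.2400 + 0.14×0.7991 + 0.26×0.4143 + 0.23×1.0740 = 0.5554

0.555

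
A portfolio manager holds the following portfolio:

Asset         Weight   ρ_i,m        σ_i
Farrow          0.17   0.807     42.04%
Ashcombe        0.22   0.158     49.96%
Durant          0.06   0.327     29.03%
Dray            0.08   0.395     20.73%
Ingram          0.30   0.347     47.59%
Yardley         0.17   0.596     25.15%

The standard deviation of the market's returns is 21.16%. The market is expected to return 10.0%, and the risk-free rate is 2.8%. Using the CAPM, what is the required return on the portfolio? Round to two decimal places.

β_Farrow = 0.807 × 42.04% / 21.16% = 1.6033
β_Ashcombe = 0.158 × 49.96% / 21.16% = 0.3730
β_Durant = 0.327 × 29.03% / 21.16% = 0.4486
β_Dray = 0.395 × 20.73% / 21.16% = 0.3870
β_Ingram = 0.347 × 47.59% / 21.16% = 0.7804
β_Yardley = 0.596 × 25.15% / 21.16% = 0.7084
β_P = Σ w_i β_i = 0.17×1.6033 + 0.22×0.3730 + 0.06×0.4486 + 0.08×0.3870 + 0.30×0.7804 + 0.17×0.7084 = 0.7670
MRP = 10.0% − 2.8% = 7.20%
E(R_P) = R_f + β_P × MRP = 2.8% + 0.7670 × 7.2% = 8.32%

8.32%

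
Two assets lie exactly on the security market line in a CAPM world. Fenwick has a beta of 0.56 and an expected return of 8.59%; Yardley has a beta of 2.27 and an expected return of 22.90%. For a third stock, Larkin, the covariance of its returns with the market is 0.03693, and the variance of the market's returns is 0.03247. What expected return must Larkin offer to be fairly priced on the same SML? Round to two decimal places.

MRP = (22.90% − 8.59%) / (2.27 − 0.56) = 8.3684%
R_f = 8.59% − 0.56 × 8.3684% = 3.9037%
β_Larkin = Cov / Var(R_m) = 0.03693 / 0.03247 = 1.1374
E(R_Larkin) = R_f + β × MRP = 3.9037% + 1.1374 × 8.3684% = 13.42%

13.42%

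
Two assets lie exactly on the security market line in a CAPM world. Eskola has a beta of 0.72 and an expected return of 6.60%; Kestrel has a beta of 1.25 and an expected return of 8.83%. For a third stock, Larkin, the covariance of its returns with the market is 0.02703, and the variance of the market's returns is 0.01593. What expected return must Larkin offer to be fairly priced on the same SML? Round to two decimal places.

MRP = (8.83% − 6.60%) / (1.25 − 0.72) = 4.2075%
R_f = 6.60% − 0.72 × 4.2075% = 3.5706%
β_Larkin = Cov / Var(R_m) = 0.02703 / 0.01593 = 1.6968
E(R_Larkin) = R_f + β × MRP = 3.5706% + 1.6968 × 4.2075% = 10.71%

10.71%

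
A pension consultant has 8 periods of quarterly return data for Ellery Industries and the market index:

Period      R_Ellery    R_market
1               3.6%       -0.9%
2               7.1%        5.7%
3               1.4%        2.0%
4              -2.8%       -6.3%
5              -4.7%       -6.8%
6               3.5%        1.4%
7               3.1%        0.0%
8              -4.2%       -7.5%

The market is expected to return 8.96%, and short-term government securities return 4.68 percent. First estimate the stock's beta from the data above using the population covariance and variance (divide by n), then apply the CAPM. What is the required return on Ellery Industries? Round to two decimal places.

Mean R_i = (3.6 + 7.1 + 1.4 − 2.8 − 4.7 + 3.5 + 3.1 − 4.2) / 8 = 0.8750%
Mean R_m = (-0.9 + 5.7 + 2.0 − 6.3 − 6.8 + 1.4 + 0.0 − 7.5) / 8 = -1.5500%
Σ(R_i − R̄_i)(R_m − R̄_m) = 136.8800  ⇒  Cov = 136.8800 / 8 = 17.1100
Σ(R_m − R̄_m)² = 162.2200  ⇒  Var(R_m) = 162.2200 / 8 = 20.2775
β = Cov / Var(R_m) = 17.1100 / 20.2775 = 0.8438
MRP = 8.96% − 4.68% = 4.28%
E(R) = R_f + β × MRP = 4.68% + 0.8438 × 4.28% = 8.29%

8.29%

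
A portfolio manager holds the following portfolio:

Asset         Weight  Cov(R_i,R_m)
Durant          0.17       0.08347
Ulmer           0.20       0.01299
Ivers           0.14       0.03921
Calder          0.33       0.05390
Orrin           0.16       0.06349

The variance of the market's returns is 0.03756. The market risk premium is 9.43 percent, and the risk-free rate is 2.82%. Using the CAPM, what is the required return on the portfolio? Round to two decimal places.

β_Durant = 0.08347 / 0.03756 = 2.2223
β_Ulmer = 0.01299 / 0.03756 = 0.3458
β_Ivers = 0.03921 / 0.03756 = 1.0439
β_Calder = 0.05390 / 0.03756 = 1.4350
β_Orrin = 0.06349 / 0.03756 = 1.6904
β_P = Σ w_i β_i = 0.17×2.2223 + 0.20×0.3458 + 0.14×1.0439 + 0.33×1.4350 + 0.16×1.6904 = 1.3371
E(R_P) = R_f + β_P × MRP = 2.82% + 1.3371 × 9.43% = 15.43%

15.43%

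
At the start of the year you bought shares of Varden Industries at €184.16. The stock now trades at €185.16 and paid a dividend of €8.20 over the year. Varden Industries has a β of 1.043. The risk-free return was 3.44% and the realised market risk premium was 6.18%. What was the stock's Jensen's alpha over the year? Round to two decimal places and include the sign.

-4.89%

Realised HPR = (P1 + D1 − P0) / P0 = (185.16 + 8.20 − 184.16) / 184.16 = 9.20 / 184.16 = 4.9957%
CAPM required = R_f + β·MRP = 3.44% + 1.043 × 6.18% = 9.88574%
α = realised − required = 4.9957% − 9.88574% = -4.89%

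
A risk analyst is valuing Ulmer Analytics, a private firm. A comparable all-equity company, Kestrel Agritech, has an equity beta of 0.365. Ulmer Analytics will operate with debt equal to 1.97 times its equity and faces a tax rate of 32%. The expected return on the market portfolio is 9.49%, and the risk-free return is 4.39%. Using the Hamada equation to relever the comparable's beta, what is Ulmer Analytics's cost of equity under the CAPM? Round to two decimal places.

β_L = β_U × [1 + (1 − t)(D/E)] = 0.365 × [1 + (1 − 0.32) × 1.97]
    = 0.365 × [1 + 0.68 × 1.97] = 0.365 × 2.3396 = 0.8540
MRP = 9.49% − 4.39% = 5.10%
E(R) = R_f + β_L × MRP = 4.39% + 0.8540 × 5.10% = 8.75%

8.75%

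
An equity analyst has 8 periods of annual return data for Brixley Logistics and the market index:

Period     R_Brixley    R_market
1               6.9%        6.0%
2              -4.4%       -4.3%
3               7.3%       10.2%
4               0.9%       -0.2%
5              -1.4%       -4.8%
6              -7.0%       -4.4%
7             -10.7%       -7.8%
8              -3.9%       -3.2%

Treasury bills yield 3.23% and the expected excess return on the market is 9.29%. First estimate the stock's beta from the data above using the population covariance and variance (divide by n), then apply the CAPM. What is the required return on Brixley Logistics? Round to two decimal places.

12.24%

Mean R_i = (6.9 − 4.4 + 7.3 + 0.9 − 1.4 − 7.0 − 10.7 − 3.9) / 8 = -1.5375%
Mean R_m = (6.0 − 4.3 + 10.2 − 0.2 − 4.8 − 4.4 − 7.8 − 3.2) / 8 = -1.0625%
Σ(R_i − R̄_i)(R_m − R̄_m) = 254.9913  ⇒  Cov = 254.9913 / 8 = 31.8739
Σ(R_m − R̄_m)² = 263.0188  ⇒  Var(R_m) = 263.0188 / 8 = 32.8774
β = Cov / Var(R_m) = 31.8739 / 32.8774 = 0.9695
E(R) = R_f + β × MRP = 3.23% + 0.9695 × 9.29% = 12.24%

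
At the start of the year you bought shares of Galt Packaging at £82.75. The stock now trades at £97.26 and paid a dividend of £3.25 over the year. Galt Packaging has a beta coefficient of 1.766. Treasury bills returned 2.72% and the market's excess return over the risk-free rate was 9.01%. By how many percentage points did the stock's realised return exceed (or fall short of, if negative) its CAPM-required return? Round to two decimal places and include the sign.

+2.83%

Realised HPR = (P1 + D1 − P0) / P0 = (97.26 + 3.25 − 82.75) / 82.75 = 17.76 / 82.75 = 21.4622%
CAPM required = R_f + β·MRP = 2.72% + 1.766 × 9.01% = 18.63166%
α = realised − required = 21.4622% − 18.63166% = +2.83%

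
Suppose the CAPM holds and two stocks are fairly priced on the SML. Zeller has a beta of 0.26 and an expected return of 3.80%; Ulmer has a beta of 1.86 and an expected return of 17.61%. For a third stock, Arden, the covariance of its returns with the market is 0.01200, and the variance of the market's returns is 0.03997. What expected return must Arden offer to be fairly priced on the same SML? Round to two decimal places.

4.15%

MRP = (17.61% − 3.80%) / (1.86 − 0.26) = 8.6313%
R_f = 3.80% − 0.26 × 8.6313% = 1.5559%
β_Arden = Cov / Var(R_m) = 0.01200 / 0.03997 = 0.3002
E(R_Arden) = R_f + β × MRP = 1.5559% + 0.3002 × 8.6313% = 4.15%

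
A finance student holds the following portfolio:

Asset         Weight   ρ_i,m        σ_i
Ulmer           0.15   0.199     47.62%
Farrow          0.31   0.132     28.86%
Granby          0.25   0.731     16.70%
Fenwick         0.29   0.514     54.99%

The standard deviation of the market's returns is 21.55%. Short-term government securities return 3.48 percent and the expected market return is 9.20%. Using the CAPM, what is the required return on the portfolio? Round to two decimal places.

7.16%

β_Ulmer = 0.199 × 47.62% / 21.55% = 0.4397
β_Farrow = 0.132 × 28.86% / 21.55% = 0.1768
β_Granby = 0.731 × 16.70% / 21.55% = 0.5665
β_Fenwick = 0.514 × 54.99% / 21.55% = 1.3116
β_P = Σ w_i β_i = 0.15×0.4397 + 0.31×0.1768 + 0.25×0.5665 + 0.29×1.3116 = 0.6428
MRP = 9.20% − 3.48% = 5.72%
E(R_P) = R_f + β_P × MRP = 3.48% + 0.6428 × 5.72% = 7.16%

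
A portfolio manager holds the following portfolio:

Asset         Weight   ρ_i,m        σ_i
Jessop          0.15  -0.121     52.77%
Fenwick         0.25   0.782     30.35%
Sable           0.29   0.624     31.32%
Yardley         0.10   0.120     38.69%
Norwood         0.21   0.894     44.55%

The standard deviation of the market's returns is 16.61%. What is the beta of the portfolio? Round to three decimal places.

1.172

β_Jessop = -0.121 × 52.77% / 16.61% = -0.3844
β_Fenwick = 0.782 × 30.35% / 16.61% = 1.4289
β_Sable = 0.624 × 31.32% / 16.61% = 1.1766
β_Yardley = 0.120 × 38.69% / 16.61% = 0.2795
β_Norwood = 0.894 × 44.55% / 16.61% = 2.3978
β_P = Σ w_i β_i = 0.15×-0.3844 + 0.25×1.4289 + 0.29×1.1766 + 0.10×0.2795 + 0.21×2.3978 = 1.1723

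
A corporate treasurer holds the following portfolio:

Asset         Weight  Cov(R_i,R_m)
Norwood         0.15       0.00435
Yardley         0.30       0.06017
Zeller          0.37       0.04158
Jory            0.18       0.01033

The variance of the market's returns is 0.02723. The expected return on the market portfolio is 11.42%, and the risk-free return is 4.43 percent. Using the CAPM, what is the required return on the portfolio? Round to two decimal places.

13.66%

β_Norwood = 0.00435 / 0.02723 = 0.1598
β_Yardley = 0.06017 / 0.02723 = 2.2097
β_Zeller = 0.04158 / 0.02723 = 1.5270
β_Jory = 0.01033 / 0.02723 = 0.3794
β_P = Σ w_i β_i = 0.15×0.1598 + 0.30×2.2097 + 0.37×1.5270 + 0.18×0.3794 = 1.3202
MRP = 11.42% − 4.43% = 6.99%
E(R_P) = R_f + β_P × MRP = 4.43% + 1.3202 × 6.99% = 13.66%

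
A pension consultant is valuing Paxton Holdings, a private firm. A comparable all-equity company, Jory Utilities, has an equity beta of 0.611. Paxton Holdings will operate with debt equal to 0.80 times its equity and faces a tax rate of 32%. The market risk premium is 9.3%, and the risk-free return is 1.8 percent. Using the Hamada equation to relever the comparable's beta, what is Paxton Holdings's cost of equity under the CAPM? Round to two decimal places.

β_L = β_U × [1 + (1 − t)(D/E)] = 0.611 × [1 + (1 − 0.32) × 0.80]
    = 0.611 × [1 + 0.68 × 0.80] = 0.611 × 1.5440 = 0.9434
E(R) = R_f + β_L × MRP = 1.8% + 0.9434 × 9.3% = 10.57%

10.57%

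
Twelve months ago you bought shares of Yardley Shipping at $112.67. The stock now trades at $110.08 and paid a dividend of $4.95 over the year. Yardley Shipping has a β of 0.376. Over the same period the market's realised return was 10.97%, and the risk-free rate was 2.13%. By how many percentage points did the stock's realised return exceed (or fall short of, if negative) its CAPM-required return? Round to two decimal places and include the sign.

Realised HPR = (P1 + D1 − P0) / P0 = (110.08 + 4.95 − 112.67) / 112.67 = 2.36 / 112.67 = 2.0946%
MRP = 10.97% − 2.13% = 8.84%
CAPM required = R_f + β·MRP = 2.13% + 0.376 × 8.84% = 5.45384%
α = realised − required = 2.0946% − 5.45384% = -3.36%

-3.36%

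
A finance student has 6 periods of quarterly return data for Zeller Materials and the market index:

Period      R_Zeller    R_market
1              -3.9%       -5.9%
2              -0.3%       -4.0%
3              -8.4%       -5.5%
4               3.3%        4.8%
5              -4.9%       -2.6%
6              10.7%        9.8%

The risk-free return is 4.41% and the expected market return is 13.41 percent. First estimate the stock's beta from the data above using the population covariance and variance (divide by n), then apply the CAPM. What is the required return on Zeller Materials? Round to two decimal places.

Mean R_i = (-3.9 − 0.3 − 8.4 + 3.3 − 4.9 + 10.7) / 6 = -0.5833%
Mean R_m = (-5.9 − 4.0 − 5.5 + 4.8 − 2.6 + 9.8) / 6 = -0.5667%
Σ(R_i − R̄_i)(R_m − R̄_m) = 201.8667  ⇒  Cov = 201.8667 / 6 = 33.6445
Σ(R_m − R̄_m)² = 204.9733  ⇒  Var(R_m) = 204.9733 / 6 = 34.1622
β = Cov / Var(R_m) = 33.6445 / 34.1622 = 0.9848
MRP = 13.41% − 4.41% = 9.00%
E(R) = R_f + β × MRP = 4.41% + 0.9848 × 9.00% = 13.27%

13.27%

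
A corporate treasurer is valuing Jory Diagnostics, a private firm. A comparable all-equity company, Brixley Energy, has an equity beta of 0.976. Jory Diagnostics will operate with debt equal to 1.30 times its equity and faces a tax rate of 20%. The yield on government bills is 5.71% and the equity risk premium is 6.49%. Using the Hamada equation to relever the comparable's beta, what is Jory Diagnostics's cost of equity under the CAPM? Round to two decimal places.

β_L = β_U × [1 + (1 − t)(D/E)] = 0.976 × [1 + (1 − 0.20) × 1.30]
    = 0.976 × [1 + 0.80 × 1.30] = 0.976 × 2.0400 = 1.9910
E(R) = R_f + β_L × MRP = 5.71% + 1.9910 × 6.49% = 18.63%

18.63%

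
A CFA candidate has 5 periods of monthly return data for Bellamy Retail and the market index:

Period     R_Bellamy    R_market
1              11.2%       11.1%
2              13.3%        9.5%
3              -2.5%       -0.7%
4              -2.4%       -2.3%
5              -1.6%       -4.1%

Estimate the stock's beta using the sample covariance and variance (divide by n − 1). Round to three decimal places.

Mean R_i = (11.2 + 13.3 − 2.5 − 2.4 − 1.6) / 5 = 3.6000%
Mean R_m = (11.1 + 9.5 − 0.7 − 2.3 − 4.1) / 5 = 2.7000%
Σ(R_i − R̄_i)(R_m − R̄_m) = 215.9000  ⇒  Cov = 215.9000 / 4 = 53.9750
Σ(R_m − R̄_m)² = 199.6000  ⇒  Var(R_m) = 199.6000 / 4 = 49.9000
β = Cov / Var(R_m) = 53.9750 / 49.9000 = 1.0817

1.082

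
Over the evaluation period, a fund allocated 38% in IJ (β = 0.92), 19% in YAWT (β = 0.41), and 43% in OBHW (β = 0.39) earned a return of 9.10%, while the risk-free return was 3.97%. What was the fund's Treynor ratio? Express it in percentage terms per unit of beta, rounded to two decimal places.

β_P = 0.38×0.92 + 0.19×0.41 + 0.43×0.39 = 0.5952
Treynor = (R_P − R_f) / β_P = (9.10% − 3.97%) / 0.5952 = 5.13% / 0.5952 = 8.62%

8.62%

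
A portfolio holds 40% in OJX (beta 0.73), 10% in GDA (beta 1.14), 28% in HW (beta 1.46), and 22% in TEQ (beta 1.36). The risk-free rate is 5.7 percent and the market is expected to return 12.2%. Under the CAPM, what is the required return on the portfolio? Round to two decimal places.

β_P = Σ w_i β_i = 0.40×0.73 + 0.10×1.14 + 0.28×1.46 + 0.22×1.36 = 1.1140
MRP = 12.2% − 5.7% = 6.50%
E(R_P) = R_f + β_P × MRP = 5.7% + 1.1140 × 6.5% = 12.94%

12.94%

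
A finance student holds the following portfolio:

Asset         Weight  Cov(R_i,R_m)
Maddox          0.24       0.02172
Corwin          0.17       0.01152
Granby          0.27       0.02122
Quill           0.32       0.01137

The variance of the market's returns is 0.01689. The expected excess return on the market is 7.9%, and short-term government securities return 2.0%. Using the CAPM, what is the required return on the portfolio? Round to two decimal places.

β_Maddox = 0.02172 / 0.01689 = 1.2860
β_Corwin = 0.01152 / 0.01689 = 0.6821
β_Granby = 0.02122 / 0.01689 = 1.2564
β_Quill = 0.01137 / 0.01689 = 0.6732
β_P = Σ w_i β_i = 0.24×1.2860 + 0.17×0.6821 + 0.27×1.2564 + 0.32×0.6732 = 0.9792
E(R_P) = R_f + β_P × MRP = 2.0% + 0.9792 × 7.9% = 9.74%

9.74%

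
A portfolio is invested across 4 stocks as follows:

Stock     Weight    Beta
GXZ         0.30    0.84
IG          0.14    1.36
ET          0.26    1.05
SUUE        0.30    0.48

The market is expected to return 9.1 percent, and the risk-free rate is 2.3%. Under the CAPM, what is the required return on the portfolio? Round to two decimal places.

8.14%

β_P = Σ w_i β_i = 0.30×0.84 + 0.14×1.36 + 0.26×1.05 + 0.30×0.48 = 0.8594
MRP = 9.1% − 2.3% = 6.80%
E(R_P) = R_f + β_P × MRP = 2.3% + 0.8594 × 6.8% = 8.14%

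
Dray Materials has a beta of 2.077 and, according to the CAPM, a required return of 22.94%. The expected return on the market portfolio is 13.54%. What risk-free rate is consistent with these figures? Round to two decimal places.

E(R) = R_f + β(E(R_m) − R_f) = R_f(1 − β) + β·E(R_m)
22.94% = R_f × (1 − 2.077) + 2.077 × 13.54%
22.94% = R_f × -1.077 + 28.12258%
R_f = (22.94% − 28.12258%) / -1.077 = 4.81%

4.81%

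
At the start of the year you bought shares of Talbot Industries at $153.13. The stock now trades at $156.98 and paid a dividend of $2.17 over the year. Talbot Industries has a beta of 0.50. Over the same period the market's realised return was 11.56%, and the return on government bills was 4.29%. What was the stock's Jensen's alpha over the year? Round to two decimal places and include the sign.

Realised HPR = (P1 + D1 − P0) / P0 = (156.98 + 2.17 − 153.13) / 153.13 = 6.02 / 153.13 = 3.9313%
MRP = 11.56% − 4.29% = 7.27%
CAPM required = R_f + β·MRP = 4.29% + 0.50 × 7.27% = 7.9250%
α = realised − required = 3.9313% − 7.9250% = -3.99%

-3.99%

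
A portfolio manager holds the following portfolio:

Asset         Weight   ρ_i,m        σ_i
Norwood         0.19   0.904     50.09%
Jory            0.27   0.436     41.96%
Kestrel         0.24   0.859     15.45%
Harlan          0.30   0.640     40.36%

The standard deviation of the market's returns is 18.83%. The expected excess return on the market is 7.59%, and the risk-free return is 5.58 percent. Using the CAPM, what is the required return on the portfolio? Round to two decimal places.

β_Norwood = 0.904 × 50.09% / 18.83% = 2.4047
β_Jory = 0.436 × 41.96% / 18.83% = 0.9716
β_Kestrel = 0.859 × 15.45% / 18.83% = 0.7048
β_Harlan = 0.640 × 40.36% / 18.83% = 1.3718
β_P = Σ w_i β_i = 0.19×2.4047 + 0.27×0.9716 + 0.24×0.7048 + 0.30×1.3718 = 1.2999
E(R_P) = R_f + β_P × MRP = 5.58% + 1.2999 × 7.59% = 15.45%

15.45%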